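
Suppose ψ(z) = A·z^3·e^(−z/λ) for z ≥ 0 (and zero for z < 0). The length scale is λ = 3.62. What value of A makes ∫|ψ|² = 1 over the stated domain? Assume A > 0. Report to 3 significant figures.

A ≈ 0.00467

Normalization requires ∫|ψ|² dz = 1, integrated from 0 to ∞.
Using ∫₀^∞ zⁿ e^(−αz) dz = n!/αⁿ⁺¹, carrying out the integral gives A² · 45·λ^7/8.
So A² = (45·λ^7/8)^(−1).
With λ = 3.62: A² = 0.00002182 and A = 0.004672.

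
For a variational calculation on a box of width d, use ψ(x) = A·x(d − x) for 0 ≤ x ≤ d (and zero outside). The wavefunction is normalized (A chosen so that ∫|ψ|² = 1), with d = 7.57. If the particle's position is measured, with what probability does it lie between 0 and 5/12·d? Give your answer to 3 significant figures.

P = ∫_{0}^{5/12·d} |ψ(x)|² dx.
The normalization integral ∫|ψ|²dx over the whole domain equals d^5/30·A², and A² cancels in the ratio.
Substituting u = x/d, A² and the length scale cancel in the ratio: P = ∫_{0}^{5/12} u^2·(1 - u)^2 du / ∫_{0}^{1} u^2·(1 - u)^2 du.
Using ∫ u^2·(1 - u)^2 du = u^3·(6·u^2 - 15·u + 10)/30, the numerator is ≈ 0.011554 and the denominator is 1/30.
The result is P = 0.3466.

P ≈ 0.347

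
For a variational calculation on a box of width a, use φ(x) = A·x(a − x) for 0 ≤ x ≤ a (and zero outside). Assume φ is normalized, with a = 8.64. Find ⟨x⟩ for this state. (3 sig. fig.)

⟨x⟩ = ∫ x |φ|² dx over the full domain.
The ratio of the moment integral to the normalization integral gives ⟨x⟩ = a/2.
Putting a = 8.64 gives 4.320.

⟨x⟩ ≈ 4.32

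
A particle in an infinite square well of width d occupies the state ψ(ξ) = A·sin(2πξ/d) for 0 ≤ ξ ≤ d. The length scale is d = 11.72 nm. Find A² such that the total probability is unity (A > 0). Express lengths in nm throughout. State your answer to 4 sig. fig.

We need A² ∫|f|² dξ = 1, taking the integral from 0 to d.
The integral (without the A² prefactor) comes out to d/2.
So A² = (d/2)^(−1).
With d = 11.72: A² = 0.17065 and A = 0.41310.

A^2 ≈ 0.1706 nm^(-1)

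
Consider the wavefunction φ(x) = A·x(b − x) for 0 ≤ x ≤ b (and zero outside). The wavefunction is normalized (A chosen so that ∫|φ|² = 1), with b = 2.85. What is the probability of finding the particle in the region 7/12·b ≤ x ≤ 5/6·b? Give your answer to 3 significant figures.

|φ|² is the probability density, so P = ∫_{7/12·b}^{5/6·b} |φ|² dx.
Since A² = 1/(b^5/30), this is the region integral divided by the full normalization integral.
Let u = x/b; then A² and the length scale cancel, so P = ∫_{7/12}^{5/6} u^2·(1 - u)^2 du ÷ ∫_{0}^{1} u^2·(1 - u)^2 du.
Using ∫ u^2·(1 - u)^2 du = u^3·(6·u^2 - 15·u + 10)/30, the numerator is ≈ 0.010371 and the denominator is 1/30.
This works out to P = 0.3111.

P ≈ 0.311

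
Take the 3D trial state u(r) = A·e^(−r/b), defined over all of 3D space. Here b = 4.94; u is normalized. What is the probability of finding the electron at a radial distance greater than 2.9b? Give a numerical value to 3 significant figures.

With dV = 4πr²dr, the probability is ∫|u|² dV over r > 2.9b.
The full normalization integral is A²·[π·b^3] = 1, fixing A².
In terms of t = r/b (A², 4π and the length scale all cancel between numerator and denominator), P = [∫_{2.9}^{∞} t^2·e^(-2·t) dt] / [∫_{0}^{∞} t^2·e^(-2·t) dt].
An antiderivative of t^2·e^(-2·t) is -(2·t^2 + 2·t + 1)·e^(-2·t)/4; evaluating from 2.9 to ∞ gives 1181·e^(-29/5)/200, while the full integral is 1/4.
This evaluates to P = 0.07151.

P ≈ 0.0715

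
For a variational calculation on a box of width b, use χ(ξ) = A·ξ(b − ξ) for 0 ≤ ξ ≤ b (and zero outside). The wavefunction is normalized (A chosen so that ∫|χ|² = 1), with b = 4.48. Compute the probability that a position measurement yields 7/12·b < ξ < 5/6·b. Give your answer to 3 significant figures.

The probability is P = ∫ |χ|² dξ over [7/12·b, 5/6·b].
Since A² = 1/(b^5/30), this is the region integral divided by the full normalization integral.
Substituting u = ξ/b, A² and the length scale cancel in the ratio: P = ∫_{7/12}^{5/6} u^2·(1 - u)^2 du / ∫_{0}^{1} u^2·(1 - u)^2 du.
An antiderivative of u^2·(1 - u)^2 is u^3·(6·u^2 - 15·u + 10)/30; evaluating from 7/12 to 5/6 gives ≈ 0.010371, while the full integral is 1/30.
Taking the ratio, P = 0.3111.

P ≈ 0.311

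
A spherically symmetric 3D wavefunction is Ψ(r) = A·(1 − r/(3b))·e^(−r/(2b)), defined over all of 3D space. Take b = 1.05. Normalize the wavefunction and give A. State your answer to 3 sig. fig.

We need A² ∫|f|² 4πr² dr = 1, taking the integral from 0 to ∞.
The angular integral contributes 4π, leaving ∫₀^∞ r²|Ψ|² dr.
Recall ∫₀^∞ r^m e^(−r/β) dr = m!·β^(m+1), the integral (without the A² prefactor) comes out to 8·π·b^3/3.
Hence A² = 1/[8·π·b^3/3].
Substituting b = 1.05 gives A² = 0.1031, so A = 0.3211.

A ≈ 0.321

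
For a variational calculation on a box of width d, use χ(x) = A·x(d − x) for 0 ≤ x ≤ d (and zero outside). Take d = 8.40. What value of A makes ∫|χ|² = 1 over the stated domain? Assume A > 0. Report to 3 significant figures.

A ≈ 0.0268

We need A² ∫|f|² dx = 1, taking the integral from 0 to d.
Expanding the polynomial and integrating term by term, with χ = A·x(d − x), the integral evaluates to A²·[d^5/30].
Setting this equal to 1 gives A² = 1/(d^5/30).
With d = 8.40: A² = 0.0007173 and A = 0.02678.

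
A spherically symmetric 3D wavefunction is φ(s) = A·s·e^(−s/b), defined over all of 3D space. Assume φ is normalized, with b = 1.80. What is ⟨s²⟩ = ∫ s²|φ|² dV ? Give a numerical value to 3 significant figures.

The expectation value is the |φ|²-weighted average of s^2: ∫ s^2|φ|² 4πs² ds.
Evaluating both integrals, ⟨s²⟩ = 15·b^2/2.
With b = 1.80, ⟨s^2⟩ = 24.30.

⟨s^2⟩ ≈ 24.3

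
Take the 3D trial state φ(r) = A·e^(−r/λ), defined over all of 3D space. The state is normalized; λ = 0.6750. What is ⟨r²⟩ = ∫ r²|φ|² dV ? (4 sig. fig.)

⟨r^2⟩ ≈ 1.367

⟨r²⟩ = ∫ r^2 |φ|² 4πr² dr over the full domain.
Since the A² factors cancel between numerator and denominator, ⟨r²⟩ = 3·λ^2.
Putting λ = 0.6750 gives 1.3669.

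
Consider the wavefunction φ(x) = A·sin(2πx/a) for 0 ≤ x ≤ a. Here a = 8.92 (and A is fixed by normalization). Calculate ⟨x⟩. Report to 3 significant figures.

⟨x⟩ ≈ 4.46

⟨x⟩ = ∫ x |φ|² dx over the full domain.
The ratio of the moment integral to the normalization integral gives ⟨x⟩ = a/2.
With a = 8.92, ⟨x⟩ = 4.460.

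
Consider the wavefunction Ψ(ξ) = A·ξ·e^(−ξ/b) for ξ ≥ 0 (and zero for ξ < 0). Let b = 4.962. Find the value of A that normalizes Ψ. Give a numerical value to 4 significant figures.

A ≈ 0.1809

Require ∫ |Ψ|² dξ = 1 over the whole domain.
With ∫₀^∞ ξ^2 e^(−αξ) dξ = 2!/α^3, carrying out the integral gives A² · b^3/4.
Hence A² = 1/[b^3/4].
Plugging in b = 4.962 yields A = 0.18094.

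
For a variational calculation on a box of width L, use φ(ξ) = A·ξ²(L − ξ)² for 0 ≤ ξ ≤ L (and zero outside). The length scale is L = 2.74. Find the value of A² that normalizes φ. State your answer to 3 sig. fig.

The normalization condition is ∫|φ|² dξ = 1 from 0 to L.
Expanding the polynomial and integrating term by term, with φ = A·ξ²(L − ξ)², the integral evaluates to A²·[L^9/630].
Hence A² = 1/[L^9/630].
With L = 2.74: A² = 0.07237 and A = 0.2690.

A^2 ≈ 0.0724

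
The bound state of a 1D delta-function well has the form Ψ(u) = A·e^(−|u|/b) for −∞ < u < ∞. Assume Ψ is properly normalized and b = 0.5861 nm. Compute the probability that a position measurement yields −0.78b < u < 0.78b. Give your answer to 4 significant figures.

P = ∫_{−0.78b}^{0.78b} |Ψ(u)|² du.
The normalization integral ∫|Ψ|²du over the whole domain equals b·A², and A² cancels in the ratio.
Both integrals are even about u = 0, so only the u ≥ 0 halves are needed (the factors of 2 cancel). Substituting t = u/b, A² and the length scale cancel in the ratio: P = ∫_{0}^{0.78} e^(-2·t) dt / ∫_{0}^{∞} e^(-2·t) dt.
With ∫ e^(-2·t) dt = -e^(-2·t)/2 + C, the region integral is 1/2 - e^(-39/25)/2 and the full one is 1/2.
Taking the ratio, P = 0.78986.

P ≈ 0.7899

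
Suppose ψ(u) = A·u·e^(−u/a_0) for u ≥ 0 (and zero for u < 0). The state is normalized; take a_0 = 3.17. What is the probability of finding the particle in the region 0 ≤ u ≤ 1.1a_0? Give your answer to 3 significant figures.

|ψ|² is the probability density, so P = ∫_{0}^{1.1a_0} |ψ|² du.
The normalization integral ∫|ψ|²du over the whole domain equals a_0^3/4·A², and A² cancels in the ratio.
In terms of t = u/a_0 (A² and the length scale cancel between numerator and denominator), P = [∫_{0}^{1.1} t^2·e^(-2·t) dt] / [∫_{0}^{∞} t^2·e^(-2·t) dt].
With ∫ t^2·e^(-2·t) dt = -(2·t^2 + 2·t + 1)·e^(-2·t)/4 + C, the region integral is 1/4 - 281·e^(-11/5)/200 and the full one is 1/4.
Taking the ratio, P = 0.3773.

P ≈ 0.377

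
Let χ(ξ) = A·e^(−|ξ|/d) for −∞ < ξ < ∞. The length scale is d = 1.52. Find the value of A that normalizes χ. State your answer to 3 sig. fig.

We need A² ∫|f|² dξ = 1, taking the integral from −∞ to ∞.
With χ = A·e^(−|ξ|/d), the integral evaluates to A²·[d].
So A² = (d)^(−1).
Plugging in d = 1.52 yields A = 0.8111.

A ≈ 0.811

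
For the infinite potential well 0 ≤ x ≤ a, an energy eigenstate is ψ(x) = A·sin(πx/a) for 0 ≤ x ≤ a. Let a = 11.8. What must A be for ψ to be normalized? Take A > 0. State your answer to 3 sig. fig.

A ≈ 0.412

We need A² ∫|f|² dx = 1, taking the integral from 0 to a.
The integral (without the A² prefactor) comes out to a/2.
Substituting a = 11.8 gives A² = 0.1695, so A = 0.4117.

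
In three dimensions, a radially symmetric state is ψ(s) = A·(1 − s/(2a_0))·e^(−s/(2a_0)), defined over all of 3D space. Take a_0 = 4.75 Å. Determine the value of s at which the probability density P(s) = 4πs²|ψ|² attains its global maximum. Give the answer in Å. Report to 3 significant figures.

s ≈ 24.9 Å

The maximum of P(s) = 4πs²|ψ|² occurs where its derivative vanishes.
This gives s = a_0·(√(5) + 3).
With a_0 = 4.75, the most probable radial distance is 24.87 Å.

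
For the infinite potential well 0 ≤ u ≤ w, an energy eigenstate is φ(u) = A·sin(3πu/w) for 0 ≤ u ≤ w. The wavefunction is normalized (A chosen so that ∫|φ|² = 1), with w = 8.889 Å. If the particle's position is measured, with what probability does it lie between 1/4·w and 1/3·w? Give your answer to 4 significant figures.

P ≈ 0.03028

The probability is P = ∫ |φ|² du over [1/4·w, 1/3·w].
With A² fixed by ∫|φ|² = 1, i.e. A² = (w/2)^(−1), substitute and integrate.
Let t = u/w; then A² and the length scale cancel, so P = ∫_{1/4}^{1/3} sin(3·π·t)^2 dt ÷ ∫_{0}^{1} sin(3·π·t)^2 dt.
Using ∫ sin(3·π·t)^2 dt = t/2 - sin(6·π·t)/(12·π), the numerator is 1/24 - 1/(12·π) and the denominator is 1/2.
Taking the ratio, P = (-2 + π)/(12·π).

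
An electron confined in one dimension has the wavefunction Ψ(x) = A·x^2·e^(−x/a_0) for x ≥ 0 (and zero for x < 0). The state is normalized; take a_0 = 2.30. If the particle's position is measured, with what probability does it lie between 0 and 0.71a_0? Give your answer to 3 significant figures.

P ≈ 0.0151

P = ∫_{0}^{0.71a_0} |Ψ(x)|² dx.
Since A² = 1/(3·a_0^5/4), this is the region integral divided by the full normalization integral.
Let u = x/a_0; then A² and the length scale cancel, so P = ∫_{0}^{0.71} u^4·e^(-2·u) du ÷ ∫_{0}^{∞} u^4·e^(-2·u) du.
An antiderivative of u^4·e^(-2·u) is -(u^4/2 + u^3 + 3·u^2/2 + 3·u/2 + 3/4)·e^(-2·u); evaluating from 0 to 0.71 gives ≈ 0.011293, while the full integral is 3/4.
The result is P = 0.01506.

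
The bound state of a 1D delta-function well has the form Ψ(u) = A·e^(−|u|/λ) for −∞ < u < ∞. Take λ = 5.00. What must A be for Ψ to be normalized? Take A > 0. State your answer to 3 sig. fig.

Require ∫ |Ψ|² du = 1 over the whole domain.
Using ∫₀^∞ uⁿ e^(−αu) du = n!/αⁿ⁺¹, carrying out the integral gives A² · λ.
Hence A² = 1/[λ].
With λ = 5.00: A² = 0.2000 and A = 0.4472.

A ≈ 0.447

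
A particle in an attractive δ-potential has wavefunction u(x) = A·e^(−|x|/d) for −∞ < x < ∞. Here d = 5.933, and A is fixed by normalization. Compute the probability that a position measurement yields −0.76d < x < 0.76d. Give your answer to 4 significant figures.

P ≈ 0.7813

The probability is P = ∫ |u|² dx over [−0.76d, 0.76d].
With A² fixed by ∫|u|² = 1, i.e. A² = (d)^(−1), substitute and integrate.
Both integrals are even about x = 0, so only the x ≥ 0 halves are needed (the factors of 2 cancel). In terms of t = x/d (A² and the length scale cancel between numerator and denominator), P = [∫_{0}^{0.76} e^(-2·t) dt] / [∫_{0}^{∞} e^(-2·t) dt].
With ∫ e^(-2·t) dt = -e^(-2·t)/2 + C, the region integral is 1/2 - e^(-38/25)/2 and the full one is 1/2.
The result is P = 0.78129.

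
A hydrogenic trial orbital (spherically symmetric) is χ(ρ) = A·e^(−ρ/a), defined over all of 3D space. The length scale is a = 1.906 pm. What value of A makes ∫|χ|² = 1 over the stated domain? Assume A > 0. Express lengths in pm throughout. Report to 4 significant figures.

We need A² ∫|f|² 4πρ² dρ = 1, taking the integral from 0 to ∞.
The angular integral contributes 4π, leaving ∫₀^∞ ρ²|χ|² dρ.
With ∫₀^∞ ρ^2 e^(−αρ) dρ = 2!/α^3, with χ = A·e^(−ρ/a), the integral evaluates to A²·[π·a^3].
So A² = (π·a^3)^(−1).
Plugging in a = 1.906 yields A = 0.21441.

A ≈ 0.2144 pm^(-3/2)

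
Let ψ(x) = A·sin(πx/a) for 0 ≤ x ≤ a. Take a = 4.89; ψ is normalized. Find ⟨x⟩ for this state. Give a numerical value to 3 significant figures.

⟨x⟩ ≈ 2.45

By definition ⟨x⟩ = ∫ x |ψ(x)|² dx.
Since the A² factors cancel between numerator and denominator, ⟨x⟩ = a/2.
Putting a = 4.89 gives 2.445.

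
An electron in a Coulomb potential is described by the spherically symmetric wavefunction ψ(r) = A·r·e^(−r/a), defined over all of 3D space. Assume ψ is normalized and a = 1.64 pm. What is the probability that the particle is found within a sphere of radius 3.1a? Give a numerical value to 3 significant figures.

P = ∫ |ψ|² 4πr² dr over r ≤ 3.1a.
A² is fixed by ∫₀^∞ 4πr²|ψ|² dr = 1, i.e. A² = (3·π·a^5)^(−1).
In terms of u = r/a (A², 4π and the length scale all cancel between numerator and denominator), P = [∫_{0}^{3.1} u^4·e^(-2·u) du] / [∫_{0}^{∞} u^4·e^(-2·u) du].
With ∫ u^4·e^(-2·u) du = -(u^4/2 + u^3 + 3·u^2/2 + 3·u/2 + 3/4)·e^(-2·u) + C, the region integral is ≈ 0.55562 and the full one is 3/4.
This evaluates to P = 0.7408.

P ≈ 0.741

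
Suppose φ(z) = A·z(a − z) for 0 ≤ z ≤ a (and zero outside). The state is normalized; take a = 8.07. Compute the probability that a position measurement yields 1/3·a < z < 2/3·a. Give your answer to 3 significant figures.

P ≈ 0.580

The probability is P = ∫ |φ|² dz over [1/3·a, 2/3·a].
With A² fixed by ∫|φ|² = 1, i.e. A² = (a^5/30)^(−1), substitute and integrate.
Substituting u = z/a, A² and the length scale cancel in the ratio: P = ∫_{1/3}^{2/3} u^2·(1 - u)^2 du / ∫_{0}^{1} u^2·(1 - u)^2 du.
Using ∫ u^2·(1 - u)^2 du = u^3·(6·u^2 - 15·u + 10)/30, the numerator is 47/2430 and the denominator is 1/30.
This works out to P = 47/81.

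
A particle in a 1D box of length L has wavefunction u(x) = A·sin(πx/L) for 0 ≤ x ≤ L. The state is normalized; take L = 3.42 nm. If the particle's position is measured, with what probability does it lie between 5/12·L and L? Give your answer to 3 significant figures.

P ≈ 0.663

P = ∫_{5/12·L}^{L} |u(x)|² dx.
With A² fixed by ∫|u|² = 1, i.e. A² = (L/2)^(−1), substitute and integrate.
Substituting t = x/L, A² and the length scale cancel in the ratio: P = ∫_{5/12}^{1} sin(π·t)^2 dt / ∫_{0}^{1} sin(π·t)^2 dt.
With ∫ sin(π·t)^2 dt = t/2 - sin(2·π·t)/(4·π) + C, the region integral is 1/(8·π) + 7/24 and the full one is 1/2.
The result is P = (3 + 7·π)/(12·π).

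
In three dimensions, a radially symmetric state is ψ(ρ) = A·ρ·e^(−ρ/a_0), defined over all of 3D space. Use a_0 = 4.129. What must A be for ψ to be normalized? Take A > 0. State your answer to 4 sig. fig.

A ≈ 0.009403

The normalization condition is ∫|ψ|² 4πρ² dρ = 1 from 0 to ∞.
Using ∫₀^∞ ρⁿ e^(−αρ) dρ = n!/αⁿ⁺¹, ∫|ψ|² 4πρ² dρ = A²·(3·π·a_0^5).
Setting this equal to 1 gives A² = 1/(3·π·a_0^5).
With a_0 = 4.129: A² = 0.000088411 and A = 0.0094027.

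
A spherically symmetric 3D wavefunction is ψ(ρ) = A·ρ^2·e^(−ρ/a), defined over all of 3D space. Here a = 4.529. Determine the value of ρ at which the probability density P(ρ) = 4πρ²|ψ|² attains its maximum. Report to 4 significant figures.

The maximum of P(ρ) = 4πρ²|ψ|² occurs where its derivative vanishes.
Solving yields ρ = 3·a.
With a = 4.529, the most probable radial distance is 13.587.

ρ ≈ 13.59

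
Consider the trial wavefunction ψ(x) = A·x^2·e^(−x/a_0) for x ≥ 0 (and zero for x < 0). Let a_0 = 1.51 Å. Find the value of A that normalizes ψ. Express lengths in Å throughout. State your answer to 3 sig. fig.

The normalization condition is ∫|ψ|² dx = 1 from 0 to ∞.
∫|ψ|² dx = A²·(3·a_0^5/4).
Hence A² = 1/[3·a_0^5/4].
Substituting a_0 = 1.51 gives A² = 0.1698, so A = 0.4121.

A ≈ 0.412 Å^(-5/2)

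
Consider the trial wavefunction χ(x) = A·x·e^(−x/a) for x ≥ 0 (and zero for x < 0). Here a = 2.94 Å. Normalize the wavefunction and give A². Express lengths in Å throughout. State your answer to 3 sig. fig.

The normalization condition is ∫|χ|² dx = 1 from 0 to ∞.
Using ∫₀^∞ xⁿ e^(−αx) dx = n!/αⁿ⁺¹, carrying out the integral gives A² · a^3/4.
So A² = (a^3/4)^(−1).
Substituting a = 2.94 gives A² = 0.1574, so A = 0.3967.

A^2 ≈ 0.157 Å^(-3)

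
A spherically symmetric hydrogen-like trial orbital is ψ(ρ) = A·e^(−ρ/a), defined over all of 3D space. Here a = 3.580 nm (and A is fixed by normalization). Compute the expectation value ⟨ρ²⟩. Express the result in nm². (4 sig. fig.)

⟨ρ^2⟩ ≈ 38.45 nm^2

By definition ⟨ρ²⟩ = ∫ ρ^2 |ψ(ρ)|² 4πρ² dρ.
The ratio of the moment integral to the normalization integral gives ⟨ρ²⟩ = 3·a^2.
With a = 3.580, ⟨ρ^2⟩ = 38.449.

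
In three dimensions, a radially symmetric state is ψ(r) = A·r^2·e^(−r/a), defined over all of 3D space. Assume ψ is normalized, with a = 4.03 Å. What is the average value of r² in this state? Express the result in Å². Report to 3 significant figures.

By definition ⟨r²⟩ = ∫ r^2 |ψ(r)|² 4πr² dr.
Using ∫₀^∞ rⁿ e^(−αr) dr = n!/αⁿ⁺¹, evaluating both integrals, ⟨r²⟩ = 14·a^2.
Putting a = 4.03 gives 227.4.

⟨r^2⟩ ≈ 227 Å^2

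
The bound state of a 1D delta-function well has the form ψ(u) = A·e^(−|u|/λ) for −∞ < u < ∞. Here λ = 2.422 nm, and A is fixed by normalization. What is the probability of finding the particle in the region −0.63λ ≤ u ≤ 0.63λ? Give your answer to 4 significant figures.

P ≈ 0.7163

|ψ|² is the probability density, so P = ∫_{−0.63λ}^{0.63λ} |ψ|² du.
Since A² = 1/(λ), this is the region integral divided by the full normalization integral.
By symmetry take twice the u ≥ 0 contribution in numerator and denominator; the 2's cancel. Let t = u/λ; then A² and the length scale cancel, so P = ∫_{0}^{0.63} e^(-2·t) dt ÷ ∫_{0}^{∞} e^(-2·t) dt.
An antiderivative of e^(-2·t) is -e^(-2·t)/2; evaluating from 0 to 0.63 gives 1/2 - e^(-63/50)/2, while the full integral is 1/2.
Taking the ratio, P = 0.71635.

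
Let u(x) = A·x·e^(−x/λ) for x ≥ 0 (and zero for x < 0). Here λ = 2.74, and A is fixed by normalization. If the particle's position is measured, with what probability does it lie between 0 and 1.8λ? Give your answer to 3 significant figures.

The probability is P = ∫ |u|² dx over [0, 1.8λ].
The normalization integral ∫|u|²dx over the whole domain equals λ^3/4·A², and A² cancels in the ratio.
Substituting t = x/λ, A² and the length scale cancel in the ratio: P = ∫_{0}^{1.8} t^2·e^(-2·t) dt / ∫_{0}^{∞} t^2·e^(-2·t) dt.
With ∫ t^2·e^(-2·t) dt = -(2·t^2 + 2·t + 1)·e^(-2·t)/4 + C, the region integral is 1/4 - 277·e^(-18/5)/100 and the full one is 1/4.
The result is P = 0.6973.

P ≈ 0.697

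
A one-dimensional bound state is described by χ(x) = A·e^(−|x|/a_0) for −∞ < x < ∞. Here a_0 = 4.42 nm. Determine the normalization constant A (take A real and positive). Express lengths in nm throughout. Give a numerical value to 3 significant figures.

We need A² ∫|f|² dx = 1, taking the integral from −∞ to ∞.
Using ∫₀^∞ xⁿ e^(−αx) dx = n!/αⁿ⁺¹, the integral (without the A² prefactor) comes out to a_0.
Plugging in a_0 = 4.42 yields A = 0.4757.

A ≈ 0.476 nm^(-1/2)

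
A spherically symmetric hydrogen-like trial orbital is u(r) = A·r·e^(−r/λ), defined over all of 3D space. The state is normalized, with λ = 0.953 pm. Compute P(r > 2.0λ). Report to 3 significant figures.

P ≈ 0.629

With dV = 4πr²dr, the probability is ∫|u|² dV over r > 2.0λ.
A² is fixed by ∫₀^∞ 4πr²|u|² dr = 1, i.e. A² = (3·π·λ^5)^(−1).
Let t = r/λ; then A², 4π and the length scale all cancel, so P = ∫_{2.0}^{∞} t^4·e^(-2·t) dt ÷ ∫_{0}^{∞} t^4·e^(-2·t) dt.
An antiderivative of t^4·e^(-2·t) is -(t^4/2 + t^3 + 3·t^2/2 + 3·t/2 + 3/4)·e^(-2·t); evaluating from 2.0 to ∞ gives 103·e^(-4)/4, while the full integral is 3/4.
This evaluates to P = 0.6288.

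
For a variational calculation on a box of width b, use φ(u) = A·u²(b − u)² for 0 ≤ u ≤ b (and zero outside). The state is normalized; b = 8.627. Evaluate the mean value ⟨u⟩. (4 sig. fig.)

⟨u⟩ ≈ 4.314

⟨u⟩ = ∫ u |φ|² du over the full domain.
Expanding the polynomial and integrating term by term, since the A² factors cancel between numerator and denominator, ⟨u⟩ = b/2.
With b = 8.627, ⟨u⟩ = 4.3135.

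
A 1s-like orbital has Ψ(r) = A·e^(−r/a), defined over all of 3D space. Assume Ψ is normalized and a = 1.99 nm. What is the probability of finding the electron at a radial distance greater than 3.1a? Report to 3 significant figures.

Integrate the radial probability density 4πr²|Ψ|² over r > 3.1a.
A² is fixed by ∫₀^∞ 4πr²|Ψ|² dr = 1, i.e. A² = (π·a^3)^(−1).
In terms of u = r/a (A², 4π and the length scale all cancel between numerator and denominator), P = [∫_{3.1}^{∞} u^2·e^(-2·u) du] / [∫_{0}^{∞} u^2·e^(-2·u) du].
With ∫ u^2·e^(-2·u) du = -(2·u^2 + 2·u + 1)·e^(-2·u)/4 + C, the region integral is 1321·e^(-31/5)/200 and the full one is 1/4.
The region integral divided by the full integral gives P = 0.05362.

P ≈ 0.0536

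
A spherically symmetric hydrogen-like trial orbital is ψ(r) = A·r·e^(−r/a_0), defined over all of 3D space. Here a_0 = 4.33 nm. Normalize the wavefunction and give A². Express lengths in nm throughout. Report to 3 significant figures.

Normalization requires ∫|ψ|² 4πr² dr = 1, integrated from 0 to ∞.
In 3D with spherical symmetry the volume element is 4πr² dr.
Carrying out the integral gives A² · 3·π·a_0^5.
So A² = (3·π·a_0^5)^(−1).
Substituting a_0 = 4.33 gives A² = 0.00006971, so A = 0.008349.

A^2 ≈ 0.0000697 nm^(-5)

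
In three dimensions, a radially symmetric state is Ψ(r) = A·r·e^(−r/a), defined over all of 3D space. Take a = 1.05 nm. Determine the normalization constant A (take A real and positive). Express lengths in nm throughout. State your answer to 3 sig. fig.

A ≈ 0.288 nm^(-5/2)

The normalization condition is ∫|Ψ|² 4πr² dr = 1 from 0 to ∞.
In 3D with spherical symmetry the volume element is 4πr² dr.
The integral (without the A² prefactor) comes out to 3·π·a^5.
Hence A² = 1/[3·π·a^5].
Plugging in a = 1.05 yields A = 0.2883.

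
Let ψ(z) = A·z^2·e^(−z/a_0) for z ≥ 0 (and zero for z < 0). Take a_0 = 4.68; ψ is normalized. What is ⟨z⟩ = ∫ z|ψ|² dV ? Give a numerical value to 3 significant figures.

⟨z⟩ ≈ 11.7

The expectation value is the |ψ|²-weighted average of z: ∫ z|ψ|² dz.
Recall ∫₀^∞ z^m e^(−z/β) dz = m!·β^(m+1), evaluating both integrals, ⟨z⟩ = 5·a_0/2.
With a_0 = 4.68, ⟨z⟩ = 11.70.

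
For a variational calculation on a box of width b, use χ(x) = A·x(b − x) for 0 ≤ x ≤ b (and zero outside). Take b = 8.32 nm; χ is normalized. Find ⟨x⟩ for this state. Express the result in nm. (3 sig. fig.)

⟨x⟩ ≈ 4.16 nm

⟨x⟩ = ∫ x |χ|² dx over the full domain.
Expanding the polynomial and integrating term by term, the ratio of the moment integral to the normalization integral gives ⟨x⟩ = b/2.
Putting b = 8.32 gives 4.160.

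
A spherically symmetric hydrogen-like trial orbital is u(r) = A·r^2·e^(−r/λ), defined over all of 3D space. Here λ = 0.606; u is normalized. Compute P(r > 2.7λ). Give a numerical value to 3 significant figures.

P ≈ 0.702

With dV = 4πr²dr, the probability is ∫|u|² dV over r > 2.7λ.
The full normalization integral is A²·[45·π·λ^7/2] = 1, fixing A².
Substituting t = r/λ, A², 4π and the length scale all cancel in the ratio: P = ∫_{2.7}^{∞} t^6·e^(-2·t) dt / ∫_{0}^{∞} t^6·e^(-2·t) dt.
Using ∫ t^6·e^(-2·t) dt = -(4·t^6 + 12·t^5 + 30·t^4 + 60·t^3 + 90·t^2 + 90·t + 45)·e^(-2·t)/8, the numerator is ≈ 3.9469 and the denominator is 45/8.
This evaluates to P = 0.7017.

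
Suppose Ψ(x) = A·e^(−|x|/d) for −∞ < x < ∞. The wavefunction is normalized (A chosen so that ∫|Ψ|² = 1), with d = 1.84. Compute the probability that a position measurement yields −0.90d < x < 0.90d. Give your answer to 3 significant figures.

|Ψ|² is the probability density, so P = ∫_{−0.90d}^{0.90d} |Ψ|² dx.
With A² fixed by ∫|Ψ|² = 1, i.e. A² = (d)^(−1), substitute and integrate.
Both integrals are even about x = 0, so only the x ≥ 0 halves are needed (the factors of 2 cancel). In terms of u = x/d (A² and the length scale cancel between numerator and denominator), P = [∫_{0}^{0.90} e^(-2·u) du] / [∫_{0}^{∞} e^(-2·u) du].
An antiderivative of e^(-2·u) is -e^(-2·u)/2; evaluating from 0 to 0.90 gives 1/2 - e^(-9/5)/2, while the full integral is 1/2.
Taking the ratio, P = 0.8347.

P ≈ 0.835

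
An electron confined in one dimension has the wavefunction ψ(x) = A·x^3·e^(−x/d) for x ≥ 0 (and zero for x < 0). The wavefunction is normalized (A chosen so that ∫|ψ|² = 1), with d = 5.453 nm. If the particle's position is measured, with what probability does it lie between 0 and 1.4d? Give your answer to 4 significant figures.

P ≈ 0.02441

|ψ|² is the probability density, so P = ∫_{0}^{1.4d} |ψ|² dx.
Since A² = 1/(45·d^7/8), this is the region integral divided by the full normalization integral.
Let u = x/d; then A² and the length scale cancel, so P = ∫_{0}^{1.4} u^6·e^(-2·u) du ÷ ∫_{0}^{∞} u^6·e^(-2·u) du.
Using ∫ u^6·e^(-2·u) du = -(4·u^6 + 12·u^5 + 30·u^4 + 60·u^3 + 90·u^2 + 90·u + 45)·e^(-2·u)/8, the numerator is ≈ 0.137310 and the denominator is 45/8.
Taking the ratio, P = 0.024411.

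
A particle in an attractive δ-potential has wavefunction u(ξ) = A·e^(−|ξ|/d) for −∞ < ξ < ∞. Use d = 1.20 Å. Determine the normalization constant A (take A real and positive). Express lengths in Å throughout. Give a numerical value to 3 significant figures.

We need A² ∫|f|² dξ = 1, taking the integral from −∞ to ∞.
Using ∫₀^∞ ξⁿ e^(−αξ) dξ = n!/αⁿ⁺¹, carrying out the integral gives A² · d.
So A² = (d)^(−1).
With d = 1.20: A² = 0.8333 and A = 0.9129.

A ≈ 0.913 Å^(-1/2)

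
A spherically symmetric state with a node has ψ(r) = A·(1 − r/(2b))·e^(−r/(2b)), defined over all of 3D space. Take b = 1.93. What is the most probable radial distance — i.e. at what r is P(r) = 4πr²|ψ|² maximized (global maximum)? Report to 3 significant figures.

The maximum of P(r) = 4πr²|ψ|² occurs where its derivative vanishes.
This gives r = b·(√(5) + 3).
With b = 1.93, the most probable radial distance is 10.11.

r ≈ 10.1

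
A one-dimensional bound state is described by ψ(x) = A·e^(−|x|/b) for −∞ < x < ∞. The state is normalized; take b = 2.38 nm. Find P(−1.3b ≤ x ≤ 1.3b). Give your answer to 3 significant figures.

P ≈ 0.926

|ψ|² is the probability density, so P = ∫_{−1.3b}^{1.3b} |ψ|² dx.
The normalization integral ∫|ψ|²dx over the whole domain equals b·A², and A² cancels in the ratio.
Both integrals are even about x = 0, so only the x ≥ 0 halves are needed (the factors of 2 cancel). Let u = x/b; then A² and the length scale cancel, so P = ∫_{0}^{1.3} e^(-2·u) du ÷ ∫_{0}^{∞} e^(-2·u) du.
Using ∫ e^(-2·u) du = -e^(-2·u)/2, the numerator is 1/2 - e^(-13/5)/2 and the denominator is 1/2.
The result is P = 0.9257.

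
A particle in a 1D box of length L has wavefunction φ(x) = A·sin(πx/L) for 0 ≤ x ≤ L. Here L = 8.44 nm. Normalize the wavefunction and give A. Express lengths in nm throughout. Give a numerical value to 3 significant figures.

A ≈ 0.487 nm^(-1/2)

Normalization requires ∫|φ|² dx = 1, integrated from 0 to L.
Using sin²θ = (1 − cos 2θ)/2, carrying out the integral gives A² · L/2.
Plugging in L = 8.44 yields A = 0.4868.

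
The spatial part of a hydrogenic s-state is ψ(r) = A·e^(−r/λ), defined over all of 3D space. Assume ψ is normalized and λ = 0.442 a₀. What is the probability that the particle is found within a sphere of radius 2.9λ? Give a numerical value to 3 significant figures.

P ≈ 0.928

Integrate the radial probability density 4πr²|ψ|² over r ≤ 2.9λ.
A² is fixed by ∫₀^∞ 4πr²|ψ|² dr = 1, i.e. A² = (π·λ^3)^(−1).
In terms of u = r/λ (A², 4π and the length scale all cancel between numerator and denominator), P = [∫_{0}^{2.9} u^2·e^(-2·u) du] / [∫_{0}^{∞} u^2·e^(-2·u) du].
Using ∫ u^2·e^(-2·u) du = -(2·u^2 + 2·u + 1)·e^(-2·u)/4, the numerator is 1/4 - 1181·e^(-29/5)/200 and the denominator is 1/4.
The region integral divided by the full integral gives P = 0.9285.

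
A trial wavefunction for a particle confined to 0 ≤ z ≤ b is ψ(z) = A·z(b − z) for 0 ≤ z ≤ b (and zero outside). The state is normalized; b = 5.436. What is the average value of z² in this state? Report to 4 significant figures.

By definition ⟨z²⟩ = ∫ z^2 |ψ(z)|² dz.
Expanding the polynomial and integrating term by term, the ratio of the moment integral to the normalization integral gives ⟨z²⟩ = 2·b^2/7.
With b = 5.436, ⟨z^2⟩ = 8.4429.

⟨z^2⟩ ≈ 8.443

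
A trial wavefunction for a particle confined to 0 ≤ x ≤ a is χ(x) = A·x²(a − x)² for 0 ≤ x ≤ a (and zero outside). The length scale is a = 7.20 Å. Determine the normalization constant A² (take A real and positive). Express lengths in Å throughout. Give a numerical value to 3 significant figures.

Require ∫ |χ|² dx = 1 over the whole domain.
Expanding the polynomial and integrating term by term, with χ = A·x²(a − x)², the integral evaluates to A²·[a^9/630].
With a = 7.20: A² = 0.00001212 and A = 0.003481.

A^2 ≈ 0.0000121 Å^(-9)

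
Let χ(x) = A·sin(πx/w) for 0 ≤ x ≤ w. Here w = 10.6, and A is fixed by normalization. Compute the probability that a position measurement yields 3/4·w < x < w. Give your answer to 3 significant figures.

P = ∫_{3/4·w}^{w} |χ(x)|² dx.
The normalization integral ∫|χ|²dx over the whole domain equals w/2·A², and A² cancels in the ratio.
Substituting u = x/w, A² and the length scale cancel in the ratio: P = ∫_{3/4}^{1} sin(π·u)^2 du / ∫_{0}^{1} sin(π·u)^2 du.
An antiderivative of sin(π·u)^2 is u/2 - sin(2·π·u)/(4·π); evaluating from 3/4 to 1 gives 1/8 - 1/(4·π), while the full integral is 1/2.
The result is P = (-2 + π)/(4·π).

P ≈ 0.0908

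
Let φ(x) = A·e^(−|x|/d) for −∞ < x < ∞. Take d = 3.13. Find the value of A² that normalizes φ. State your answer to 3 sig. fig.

A^2 ≈ 0.319

We need A² ∫|f|² dx = 1, taking the integral from −∞ to ∞.
Recall ∫₀^∞ x^m e^(−x/β) dx = m!·β^(m+1), ∫|φ|² dx = A²·(d).
Hence A² = 1/[d].
With d = 3.13: A² = 0.3195 and A = 0.5652.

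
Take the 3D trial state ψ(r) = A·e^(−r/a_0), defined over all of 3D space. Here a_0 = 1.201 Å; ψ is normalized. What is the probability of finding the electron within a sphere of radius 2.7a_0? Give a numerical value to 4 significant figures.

P ≈ 0.9052

Integrate the radial probability density 4πr²|ψ|² over r ≤ 2.7a_0.
Normalization gives A² = 1/(π·a_0^3).
Let u = r/a_0; then A², 4π and the length scale all cancel, so P = ∫_{0}^{2.7} u^2·e^(-2·u) du ÷ ∫_{0}^{∞} u^2·e^(-2·u) du.
With ∫ u^2·e^(-2·u) du = -(2·u^2 + 2·u + 1)·e^(-2·u)/4 + C, the region integral is 1/4 - 1049·e^(-27/5)/200 and the full one is 1/4.
Taking the ratio yields P = 0.90524.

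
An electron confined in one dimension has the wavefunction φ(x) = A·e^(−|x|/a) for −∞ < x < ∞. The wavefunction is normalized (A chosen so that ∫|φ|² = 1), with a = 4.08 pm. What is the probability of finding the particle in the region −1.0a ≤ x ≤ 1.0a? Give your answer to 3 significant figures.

P ≈ 0.865

The probability is P = ∫ |φ|² dx over [−1.0a, 1.0a].
Since A² = 1/(a), this is the region integral divided by the full normalization integral.
Both integrals are even about x = 0, so only the x ≥ 0 halves are needed (the factors of 2 cancel). Substituting u = x/a, A² and the length scale cancel in the ratio: P = ∫_{0}^{1.0} e^(-2·u) du / ∫_{0}^{∞} e^(-2·u) du.
Using ∫ e^(-2·u) du = -e^(-2·u)/2, the numerator is 1/2 - e^(-2)/2 and the denominator is 1/2.
Evaluating gives P = 0.8647.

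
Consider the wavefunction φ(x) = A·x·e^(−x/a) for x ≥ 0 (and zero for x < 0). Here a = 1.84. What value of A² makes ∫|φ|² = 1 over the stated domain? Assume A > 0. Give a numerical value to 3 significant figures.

The normalization condition is ∫|φ|² dx = 1 from 0 to ∞.
With ∫₀^∞ x^2 e^(−αx) dx = 2!/α^3, the integral (without the A² prefactor) comes out to a^3/4.
Hence A² = 1/[a^3/4].
With a = 1.84: A² = 0.6421 and A = 0.8013.

A^2 ≈ 0.642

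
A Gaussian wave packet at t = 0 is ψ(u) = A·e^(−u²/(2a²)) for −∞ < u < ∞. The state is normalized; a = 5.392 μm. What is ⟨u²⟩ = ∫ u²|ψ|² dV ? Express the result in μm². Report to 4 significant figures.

⟨u^2⟩ ≈ 14.54 μm^2

The expectation value is the |ψ|²-weighted average of u^2: ∫ u^2|ψ|² du.
With ∫_{−∞}^{∞} u^(2m) e^(−αu²) du = (2m−1)!!·√π / (2^m α^(m+1/2)), since the A² factors cancel between numerator and denominator, ⟨u²⟩ = a^2/2.
With a = 5.392, ⟨u^2⟩ = 14.537.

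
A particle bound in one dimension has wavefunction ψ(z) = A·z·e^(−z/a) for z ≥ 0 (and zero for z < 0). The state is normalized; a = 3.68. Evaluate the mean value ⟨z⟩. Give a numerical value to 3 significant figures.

⟨z⟩ ≈ 5.52

The expectation value is the |ψ|²-weighted average of z: ∫ z|ψ|² dz.
The ratio of the moment integral to the normalization integral gives ⟨z⟩ = 3·a/2.
With a = 3.68, ⟨z⟩ = 5.520.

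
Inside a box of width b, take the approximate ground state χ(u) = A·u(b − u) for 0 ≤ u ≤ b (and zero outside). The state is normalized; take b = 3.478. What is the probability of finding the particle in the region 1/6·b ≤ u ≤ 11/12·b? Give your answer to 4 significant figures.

P = ∫_{1/6·b}^{11/12·b} |χ(u)|² du.
The normalization integral ∫|χ|²du over the whole domain equals b^5/30·A², and A² cancels in the ratio.
Substituting t = u/b, A² and the length scale cancel in the ratio: P = ∫_{1/6}^{11/12} t^2·(1 - t)^2 dt / ∫_{0}^{1} t^2·(1 - t)^2 dt.
An antiderivative of t^2·(1 - t)^2 is t^3·(6·t^2 - 15·t + 10)/30; evaluating from 1/6 to 11/12 gives ≈ 0.0319806, while the full integral is 1/30.
Taking the ratio, P = 4421/4608.

P ≈ 0.9594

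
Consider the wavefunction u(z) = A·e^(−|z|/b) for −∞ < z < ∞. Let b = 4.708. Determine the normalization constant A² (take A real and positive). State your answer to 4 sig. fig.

Normalization requires ∫|u|² dz = 1, integrated from −∞ to ∞.
With ∫₀^∞ z^0 e^(−αz) dz = 0!/α^1, ∫|u|² dz = A²·(b).
Setting this equal to 1 gives A² = 1/(b).
With b = 4.708: A² = 0.21240 and A = 0.46087.

A^2 ≈ 0.2124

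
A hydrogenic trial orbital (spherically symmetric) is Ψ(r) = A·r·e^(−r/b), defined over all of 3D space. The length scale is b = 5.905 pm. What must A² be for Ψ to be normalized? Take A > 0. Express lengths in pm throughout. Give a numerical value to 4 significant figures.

We need A² ∫|f|² 4πr² dr = 1, taking the integral from 0 to ∞.
The angular integral contributes 4π, leaving ∫₀^∞ r²|Ψ|² dr.
Recall ∫₀^∞ r^m e^(−r/β) dr = m!·β^(m+1), carrying out the integral gives A² · 3·π·b^5.
Setting this equal to 1 gives A² = 1/(3·π·b^5).
Plugging in b = 5.905 yields A = 0.0038443.

A^2 ≈ 0.00001478 pm^(-5)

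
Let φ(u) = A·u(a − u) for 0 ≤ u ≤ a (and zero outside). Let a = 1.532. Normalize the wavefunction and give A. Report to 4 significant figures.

A ≈ 1.885

Normalization requires ∫|φ|² du = 1, integrated from 0 to a.
With φ = A·u(a − u), the integral evaluates to A²·[a^5/30].
Hence A² = 1/[a^5/30].
Plugging in a = 1.532 yields A = 1.8854.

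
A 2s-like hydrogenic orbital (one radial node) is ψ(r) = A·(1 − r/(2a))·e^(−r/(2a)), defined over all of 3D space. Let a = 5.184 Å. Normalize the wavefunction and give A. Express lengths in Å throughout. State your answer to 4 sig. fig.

A ≈ 0.01690 Å^(-3/2)

Normalization requires ∫|ψ|² 4πr² dr = 1, integrated from 0 to ∞.
Recall ∫₀^∞ r^m e^(−r/β) dr = m!·β^(m+1), with ψ = A·(1 − r/(2a))·e^(−r/(2a)), the integral evaluates to A²·[8·π·a^3].
Plugging in a = 5.184 yields A = 0.016900.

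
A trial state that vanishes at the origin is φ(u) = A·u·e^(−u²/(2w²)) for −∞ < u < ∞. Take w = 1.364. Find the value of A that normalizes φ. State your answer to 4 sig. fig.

A ≈ 0.6668

The normalization condition is ∫|φ|² du = 1 from −∞ to ∞.
Carrying out the integral gives A² · √(π)·w^3/2.
Setting this equal to 1 gives A² = 1/(√(π)·w^3/2).
Substituting w = 1.364 gives A² = 0.44464, so A = 0.66682.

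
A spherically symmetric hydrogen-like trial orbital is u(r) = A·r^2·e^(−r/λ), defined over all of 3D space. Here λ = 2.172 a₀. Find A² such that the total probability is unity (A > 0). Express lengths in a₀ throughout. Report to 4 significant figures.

The normalization condition is ∫|u|² 4πr² dr = 1 from 0 to ∞.
(Spherical symmetry: dV = 4πr² dr.)
∫|u|² 4πr² dr = A²·(45·π·λ^7/2).
With λ = 2.172: A² = 0.000062037 and A = 0.0078763.

A^2 ≈ 0.00006204 a₀^(-7)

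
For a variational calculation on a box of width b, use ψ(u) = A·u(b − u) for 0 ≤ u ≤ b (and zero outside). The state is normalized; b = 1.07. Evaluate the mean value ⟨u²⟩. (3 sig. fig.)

The expectation value is the |ψ|²-weighted average of u^2: ∫ u^2|ψ|² du.
Expanding the polynomial and integrating term by term, the ratio of the moment integral to the normalization integral gives ⟨u²⟩ = 2·b^2/7.
With b = 1.07, ⟨u^2⟩ = 0.3271.

⟨u^2⟩ ≈ 0.327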